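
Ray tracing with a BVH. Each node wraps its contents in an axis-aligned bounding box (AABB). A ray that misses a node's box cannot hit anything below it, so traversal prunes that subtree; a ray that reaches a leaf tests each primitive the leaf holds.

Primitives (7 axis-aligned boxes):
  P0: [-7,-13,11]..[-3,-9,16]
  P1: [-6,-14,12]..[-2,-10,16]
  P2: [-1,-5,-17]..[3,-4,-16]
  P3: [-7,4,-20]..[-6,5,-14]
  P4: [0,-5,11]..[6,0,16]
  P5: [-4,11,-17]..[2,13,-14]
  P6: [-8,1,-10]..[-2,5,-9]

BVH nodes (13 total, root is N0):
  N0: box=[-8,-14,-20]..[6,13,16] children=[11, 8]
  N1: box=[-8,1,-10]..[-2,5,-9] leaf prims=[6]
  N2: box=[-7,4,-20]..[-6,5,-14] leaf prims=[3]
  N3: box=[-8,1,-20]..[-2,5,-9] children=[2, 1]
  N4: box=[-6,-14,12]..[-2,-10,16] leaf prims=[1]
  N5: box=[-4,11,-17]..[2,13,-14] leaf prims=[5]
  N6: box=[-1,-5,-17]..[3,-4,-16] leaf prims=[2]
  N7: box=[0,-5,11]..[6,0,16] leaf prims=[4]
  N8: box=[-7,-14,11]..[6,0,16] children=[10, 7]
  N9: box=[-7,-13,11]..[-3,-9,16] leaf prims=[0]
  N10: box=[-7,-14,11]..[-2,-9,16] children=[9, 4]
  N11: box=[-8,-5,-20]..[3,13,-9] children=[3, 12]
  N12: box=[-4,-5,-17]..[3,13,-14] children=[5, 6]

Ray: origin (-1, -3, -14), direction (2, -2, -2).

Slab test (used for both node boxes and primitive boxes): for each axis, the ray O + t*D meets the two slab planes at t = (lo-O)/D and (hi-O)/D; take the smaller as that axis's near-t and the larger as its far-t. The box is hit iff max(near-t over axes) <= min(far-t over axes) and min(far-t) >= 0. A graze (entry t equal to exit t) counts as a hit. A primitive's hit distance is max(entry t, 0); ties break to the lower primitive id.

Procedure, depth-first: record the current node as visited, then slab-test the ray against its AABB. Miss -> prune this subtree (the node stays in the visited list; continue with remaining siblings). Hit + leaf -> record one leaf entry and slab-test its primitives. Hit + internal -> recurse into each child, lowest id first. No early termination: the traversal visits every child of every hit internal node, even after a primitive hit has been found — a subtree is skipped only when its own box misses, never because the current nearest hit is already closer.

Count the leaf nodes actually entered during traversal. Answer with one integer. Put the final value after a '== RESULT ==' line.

Traverse from the root:
N0 x:[-7/2,7/2] y:[-8,11/2] z:[-15,3] -> hit [-7/2,3], descend [8, 11]
  N8 x:[-3,7/2] y:[-3/2,11/2] z:[-15,-25/2] -> miss, prune
  N11 x:[-7/2,2] y:[-8,1] z:[-5/2,3] -> hit [-5/2,1], descend [3, 12]
    N3 x:[-7/2,-1/2] y:[-4,-2] z:[-5/2,3] -> miss, prune
    N12 x:[-3/2,2] y:[-8,1] z:[0,3/2] -> hit [0,1], descend [5, 6]
      N5 x:[-3/2,3/2] y:[-8,-7] z:[0,3/2] -> miss, prune
      N6 x:[0,2] y:[1/2,1] z:[1,3/2] -> hit [1,1] leaf, test {P2@t=1}

7 AABB tests over nodes [0, 8, 11, 3, 12, 5, 6]; 1 leaf entered; closest P2.

== RESULT ==
1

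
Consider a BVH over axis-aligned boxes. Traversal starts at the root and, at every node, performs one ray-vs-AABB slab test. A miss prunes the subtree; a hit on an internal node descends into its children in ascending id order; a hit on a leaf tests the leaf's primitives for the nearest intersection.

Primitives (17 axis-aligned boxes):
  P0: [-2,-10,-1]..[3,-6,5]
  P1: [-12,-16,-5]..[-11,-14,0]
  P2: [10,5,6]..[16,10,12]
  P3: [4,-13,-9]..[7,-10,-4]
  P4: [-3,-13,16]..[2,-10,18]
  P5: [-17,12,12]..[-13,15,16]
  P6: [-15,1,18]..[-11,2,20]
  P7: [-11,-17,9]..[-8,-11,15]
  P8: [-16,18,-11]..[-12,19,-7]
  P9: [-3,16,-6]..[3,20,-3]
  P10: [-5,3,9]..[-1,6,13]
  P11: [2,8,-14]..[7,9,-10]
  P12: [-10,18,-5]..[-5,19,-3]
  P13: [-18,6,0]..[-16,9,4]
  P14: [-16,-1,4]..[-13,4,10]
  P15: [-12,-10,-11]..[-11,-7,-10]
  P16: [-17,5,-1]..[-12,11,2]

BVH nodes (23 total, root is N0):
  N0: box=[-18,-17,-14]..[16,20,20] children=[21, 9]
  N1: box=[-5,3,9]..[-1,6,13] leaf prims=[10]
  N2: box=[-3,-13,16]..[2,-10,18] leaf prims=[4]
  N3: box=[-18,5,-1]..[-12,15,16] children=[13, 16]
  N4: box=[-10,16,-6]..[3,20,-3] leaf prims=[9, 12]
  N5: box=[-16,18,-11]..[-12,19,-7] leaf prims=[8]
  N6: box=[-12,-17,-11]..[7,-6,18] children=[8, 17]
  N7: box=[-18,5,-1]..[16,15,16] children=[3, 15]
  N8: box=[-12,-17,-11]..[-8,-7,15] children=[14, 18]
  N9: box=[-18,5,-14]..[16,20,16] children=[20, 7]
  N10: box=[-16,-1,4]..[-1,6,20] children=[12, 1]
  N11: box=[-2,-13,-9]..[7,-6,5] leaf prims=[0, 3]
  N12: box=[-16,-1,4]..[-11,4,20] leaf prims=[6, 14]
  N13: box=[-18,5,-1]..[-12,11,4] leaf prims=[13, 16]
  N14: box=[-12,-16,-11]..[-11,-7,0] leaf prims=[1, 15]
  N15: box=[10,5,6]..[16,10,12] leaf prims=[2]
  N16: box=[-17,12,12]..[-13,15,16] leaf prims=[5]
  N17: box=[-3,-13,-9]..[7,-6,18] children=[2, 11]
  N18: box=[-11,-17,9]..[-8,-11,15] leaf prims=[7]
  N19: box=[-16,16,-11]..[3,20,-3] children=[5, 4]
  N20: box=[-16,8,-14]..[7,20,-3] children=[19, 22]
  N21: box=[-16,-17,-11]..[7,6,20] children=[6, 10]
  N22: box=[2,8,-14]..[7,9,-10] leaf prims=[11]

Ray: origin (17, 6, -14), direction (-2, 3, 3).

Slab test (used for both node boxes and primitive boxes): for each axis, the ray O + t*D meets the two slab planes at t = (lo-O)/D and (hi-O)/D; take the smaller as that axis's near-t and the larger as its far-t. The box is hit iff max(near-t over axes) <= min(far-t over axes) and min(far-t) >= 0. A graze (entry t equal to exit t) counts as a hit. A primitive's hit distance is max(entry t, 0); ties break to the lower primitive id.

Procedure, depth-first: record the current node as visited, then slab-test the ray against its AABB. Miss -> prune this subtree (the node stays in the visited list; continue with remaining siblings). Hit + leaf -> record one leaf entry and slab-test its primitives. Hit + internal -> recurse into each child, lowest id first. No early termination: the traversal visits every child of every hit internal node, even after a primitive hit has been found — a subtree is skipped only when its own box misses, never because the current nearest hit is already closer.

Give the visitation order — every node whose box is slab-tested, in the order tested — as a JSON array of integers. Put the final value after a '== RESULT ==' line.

Trace the traversal:
N0 x:[1/2,35/2] y:[-23/3,14/3] z:[0,34/3] -> hit [1/2,14/3], descend [9, 21]
  N9 x:[1/2,35/2] y:[-1/3,14/3] z:[0,10] -> hit [1/2,14/3], descend [7, 20]
    N7 x:[1/2,35/2] y:[-1/3,3] z:[13/3,10] -> miss, prune
    N20 x:[5,33/2] y:[2/3,14/3] z:[0,11/3] -> miss, prune
  N21 x:[5,33/2] y:[-23/3,0] z:[1,34/3] -> miss, prune

5 AABB tests over nodes [0, 9, 7, 20, 21]; 0 leaves entered; closest miss.

== RESULT ==
[0, 9, 7, 20, 21]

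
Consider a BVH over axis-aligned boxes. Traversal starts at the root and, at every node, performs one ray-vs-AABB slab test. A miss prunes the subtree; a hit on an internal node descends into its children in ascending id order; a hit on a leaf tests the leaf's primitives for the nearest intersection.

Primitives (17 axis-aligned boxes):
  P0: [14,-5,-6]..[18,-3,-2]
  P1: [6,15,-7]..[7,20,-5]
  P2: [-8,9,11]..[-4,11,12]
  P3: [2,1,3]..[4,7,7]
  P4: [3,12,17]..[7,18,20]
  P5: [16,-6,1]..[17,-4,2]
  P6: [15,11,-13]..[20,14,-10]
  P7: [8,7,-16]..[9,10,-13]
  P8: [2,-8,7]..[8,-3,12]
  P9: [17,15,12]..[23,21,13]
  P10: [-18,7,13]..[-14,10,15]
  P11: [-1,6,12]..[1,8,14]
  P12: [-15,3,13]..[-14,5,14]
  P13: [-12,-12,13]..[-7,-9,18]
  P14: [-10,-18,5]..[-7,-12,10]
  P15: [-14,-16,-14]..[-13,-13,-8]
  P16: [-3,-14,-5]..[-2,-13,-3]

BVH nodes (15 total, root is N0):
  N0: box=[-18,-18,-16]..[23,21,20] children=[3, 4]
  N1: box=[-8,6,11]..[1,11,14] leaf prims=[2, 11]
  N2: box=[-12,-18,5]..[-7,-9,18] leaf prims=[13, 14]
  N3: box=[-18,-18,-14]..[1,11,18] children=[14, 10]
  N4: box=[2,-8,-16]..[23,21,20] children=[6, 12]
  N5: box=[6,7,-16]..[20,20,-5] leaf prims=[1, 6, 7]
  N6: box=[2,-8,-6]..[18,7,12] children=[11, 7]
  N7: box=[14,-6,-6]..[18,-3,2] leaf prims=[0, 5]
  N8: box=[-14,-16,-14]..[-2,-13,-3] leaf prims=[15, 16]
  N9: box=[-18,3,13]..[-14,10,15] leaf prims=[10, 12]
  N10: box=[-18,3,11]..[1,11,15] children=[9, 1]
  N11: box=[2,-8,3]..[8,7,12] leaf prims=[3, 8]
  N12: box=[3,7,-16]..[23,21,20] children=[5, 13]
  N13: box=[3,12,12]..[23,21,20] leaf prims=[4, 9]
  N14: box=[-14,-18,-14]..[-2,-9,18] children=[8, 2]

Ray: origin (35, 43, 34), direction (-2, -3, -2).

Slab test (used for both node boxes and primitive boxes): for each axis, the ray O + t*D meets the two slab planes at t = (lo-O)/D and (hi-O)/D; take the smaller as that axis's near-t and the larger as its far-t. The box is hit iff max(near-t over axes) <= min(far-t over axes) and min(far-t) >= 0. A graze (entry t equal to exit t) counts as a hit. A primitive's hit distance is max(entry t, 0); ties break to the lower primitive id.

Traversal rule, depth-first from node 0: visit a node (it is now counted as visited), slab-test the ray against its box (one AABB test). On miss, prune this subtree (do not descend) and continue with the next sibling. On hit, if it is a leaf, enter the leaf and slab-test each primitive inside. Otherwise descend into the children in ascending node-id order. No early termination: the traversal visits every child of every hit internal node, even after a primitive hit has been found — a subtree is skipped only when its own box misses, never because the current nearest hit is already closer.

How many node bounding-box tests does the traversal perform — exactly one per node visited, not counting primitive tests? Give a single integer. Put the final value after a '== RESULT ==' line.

Trace the traversal:
N0 x:[6,53/2] y:[22/3,61/3] z:[7,25] -> hit [22/3,61/3], descend [3, 4]
  N3 x:[17,53/2] y:[32/3,61/3] z:[8,24] -> hit [17,61/3], descend [10, 14]
    N10 x:[17,53/2] y:[32/3,40/3] z:[19/2,23/2] -> miss, prune
    N14 x:[37/2,49/2] y:[52/3,61/3] z:[8,24] -> hit [37/2,61/3], descend [2, 8]
      N2 x:[21,47/2] y:[52/3,61/3] z:[8,29/2] -> miss, prune
      N8 x:[37/2,49/2] y:[56/3,59/3] z:[37/2,24] -> hit [56/3,59/3] leaf, test {P15(miss), P16@t=56/3}
  N4 x:[6,33/2] y:[22/3,17] z:[7,25] -> hit [22/3,33/2], descend [6, 12]
    N6 x:[17/2,33/2] y:[12,17] z:[11,20] -> hit [12,33/2], descend [7, 11]
      N7 x:[17/2,21/2] y:[46/3,49/3] z:[16,20] -> miss, prune
      N11 x:[27/2,33/2] y:[12,17] z:[11,31/2] -> hit [27/2,31/2] leaf, test {P3(miss), P8(miss)}
    N12 x:[6,16] y:[22/3,12] z:[7,25] -> hit [22/3,12], descend [5, 13]
      N5 x:[15/2,29/2] y:[23/3,12] z:[39/2,25] -> miss, prune
      N13 x:[6,16] y:[22/3,31/3] z:[7,11] -> hit [22/3,31/3] leaf, test {P4(miss), P9(miss)}

order=[0, 3, 10, 14, 2, 8, 4, 6, 7, 11, 12, 5, 13]  |boxes|=13  |leaves|=3  hit=P16

== RESULT ==
13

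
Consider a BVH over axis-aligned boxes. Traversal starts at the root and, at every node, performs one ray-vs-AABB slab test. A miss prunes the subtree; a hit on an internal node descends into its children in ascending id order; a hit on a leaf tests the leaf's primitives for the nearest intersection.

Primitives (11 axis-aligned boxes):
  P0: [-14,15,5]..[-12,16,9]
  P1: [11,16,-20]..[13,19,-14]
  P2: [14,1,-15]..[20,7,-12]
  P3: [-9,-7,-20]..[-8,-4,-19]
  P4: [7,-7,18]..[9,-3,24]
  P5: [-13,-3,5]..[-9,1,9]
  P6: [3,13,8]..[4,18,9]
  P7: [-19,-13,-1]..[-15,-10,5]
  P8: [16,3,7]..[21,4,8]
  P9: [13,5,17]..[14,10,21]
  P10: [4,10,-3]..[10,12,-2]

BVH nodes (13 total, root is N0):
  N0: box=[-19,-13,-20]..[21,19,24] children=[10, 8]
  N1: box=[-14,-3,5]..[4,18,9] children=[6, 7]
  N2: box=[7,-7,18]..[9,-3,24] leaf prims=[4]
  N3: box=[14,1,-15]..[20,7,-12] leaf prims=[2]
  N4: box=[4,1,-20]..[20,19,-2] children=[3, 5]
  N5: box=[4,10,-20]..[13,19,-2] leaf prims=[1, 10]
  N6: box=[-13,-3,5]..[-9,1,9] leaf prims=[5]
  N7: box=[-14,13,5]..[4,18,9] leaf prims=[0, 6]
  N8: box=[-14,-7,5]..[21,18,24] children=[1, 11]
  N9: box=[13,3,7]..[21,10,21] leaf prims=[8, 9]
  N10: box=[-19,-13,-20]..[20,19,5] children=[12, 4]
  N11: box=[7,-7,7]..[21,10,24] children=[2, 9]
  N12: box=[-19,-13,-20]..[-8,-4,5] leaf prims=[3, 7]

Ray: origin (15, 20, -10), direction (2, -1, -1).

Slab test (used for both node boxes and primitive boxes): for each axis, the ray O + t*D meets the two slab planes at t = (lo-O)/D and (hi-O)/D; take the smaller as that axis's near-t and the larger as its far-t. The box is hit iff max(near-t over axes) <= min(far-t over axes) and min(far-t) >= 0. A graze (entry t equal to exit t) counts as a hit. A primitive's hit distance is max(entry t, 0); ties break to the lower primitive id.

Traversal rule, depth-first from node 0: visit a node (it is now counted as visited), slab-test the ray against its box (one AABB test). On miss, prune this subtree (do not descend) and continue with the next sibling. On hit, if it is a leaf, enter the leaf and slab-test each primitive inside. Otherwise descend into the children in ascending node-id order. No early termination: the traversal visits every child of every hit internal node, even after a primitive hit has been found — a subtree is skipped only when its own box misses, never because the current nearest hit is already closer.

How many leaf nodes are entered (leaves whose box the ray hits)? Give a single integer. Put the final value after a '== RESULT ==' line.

Trace the traversal:
N0 x:[-17,3] y:[1,33] z:[-34,10] -> hit [1,3], descend [8, 10]
  N8 x:[-29/2,3] y:[2,27] z:[-34,-15] -> miss, prune
  N10 x:[-17,5/2] y:[1,33] z:[-15,10] -> hit [1,5/2], descend [4, 12]
    N4 x:[-11/2,5/2] y:[1,19] z:[-8,10] -> hit [1,5/2], descend [3, 5]
      N3 x:[-1/2,5/2] y:[13,19] z:[2,5] -> miss, prune
      N5 x:[-11/2,-1] y:[1,10] z:[-8,10] -> miss, prune
    N12 x:[-17,-23/2] y:[24,33] z:[-15,10] -> miss, prune

7 AABB tests over nodes [0, 8, 10, 4, 3, 5, 12]; 0 leaves entered; closest miss.

== RESULT ==
0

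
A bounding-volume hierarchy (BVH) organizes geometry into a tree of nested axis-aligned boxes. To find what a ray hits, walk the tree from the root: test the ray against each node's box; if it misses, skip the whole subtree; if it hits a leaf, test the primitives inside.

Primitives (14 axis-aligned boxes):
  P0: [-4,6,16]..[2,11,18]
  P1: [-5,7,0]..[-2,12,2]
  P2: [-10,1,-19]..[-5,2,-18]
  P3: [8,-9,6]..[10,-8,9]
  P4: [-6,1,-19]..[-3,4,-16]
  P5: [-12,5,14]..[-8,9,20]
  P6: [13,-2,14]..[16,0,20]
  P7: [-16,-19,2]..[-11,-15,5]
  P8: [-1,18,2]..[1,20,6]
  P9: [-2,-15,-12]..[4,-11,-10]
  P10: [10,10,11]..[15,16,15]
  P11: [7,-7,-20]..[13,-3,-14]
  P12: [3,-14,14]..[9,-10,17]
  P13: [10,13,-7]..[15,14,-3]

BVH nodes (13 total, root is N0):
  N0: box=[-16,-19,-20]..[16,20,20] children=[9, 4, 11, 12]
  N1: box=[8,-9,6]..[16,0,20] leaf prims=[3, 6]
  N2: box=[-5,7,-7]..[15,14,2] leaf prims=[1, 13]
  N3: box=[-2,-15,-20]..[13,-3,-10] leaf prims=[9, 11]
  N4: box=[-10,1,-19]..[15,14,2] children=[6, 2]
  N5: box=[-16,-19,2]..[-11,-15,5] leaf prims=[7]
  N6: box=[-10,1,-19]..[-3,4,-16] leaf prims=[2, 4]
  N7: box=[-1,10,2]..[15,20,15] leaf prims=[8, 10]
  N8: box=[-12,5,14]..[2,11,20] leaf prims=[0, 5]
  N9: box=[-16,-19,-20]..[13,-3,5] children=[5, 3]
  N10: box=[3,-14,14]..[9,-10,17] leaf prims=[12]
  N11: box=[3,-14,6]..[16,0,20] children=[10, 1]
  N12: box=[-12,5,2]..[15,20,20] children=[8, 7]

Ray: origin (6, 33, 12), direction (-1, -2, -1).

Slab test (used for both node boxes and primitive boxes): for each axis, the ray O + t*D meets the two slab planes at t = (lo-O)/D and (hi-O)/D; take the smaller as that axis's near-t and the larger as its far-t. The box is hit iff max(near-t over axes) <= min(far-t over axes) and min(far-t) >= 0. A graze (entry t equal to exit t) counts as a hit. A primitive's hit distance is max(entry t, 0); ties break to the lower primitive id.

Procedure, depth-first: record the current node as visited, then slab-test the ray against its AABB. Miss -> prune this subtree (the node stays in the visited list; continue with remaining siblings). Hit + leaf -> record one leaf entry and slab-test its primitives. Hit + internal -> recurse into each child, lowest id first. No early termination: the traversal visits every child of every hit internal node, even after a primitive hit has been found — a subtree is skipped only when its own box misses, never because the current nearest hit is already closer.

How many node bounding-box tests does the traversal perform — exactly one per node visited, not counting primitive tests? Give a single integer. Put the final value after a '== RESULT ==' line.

Trace the traversal:
N0 x:[-10,22] y:[13/2,26] z:[-8,32] -> hit [13/2,22], descend [4, 9, 11, 12]
  N4 x:[-9,16] y:[19/2,16] z:[10,31] -> hit [10,16], descend [2, 6]
    N2 x:[-9,11] y:[19/2,13] z:[10,19] -> hit [10,11] leaf, test {P1@t=21/2, P13(miss)}
    N6 x:[9,16] y:[29/2,16] z:[28,31] -> miss, prune
  N9 x:[-7,22] y:[18,26] z:[7,32] -> hit [18,22], descend [3, 5]
    N3 x:[-7,8] y:[18,24] z:[22,32] -> miss, prune
    N5 x:[17,22] y:[24,26] z:[7,10] -> miss, prune
  N11 x:[-10,3] y:[33/2,47/2] z:[-8,6] -> miss, prune
  N12 x:[-9,18] y:[13/2,14] z:[-8,10] -> hit [13/2,10], descend [7, 8]
    N7 x:[-9,7] y:[13/2,23/2] z:[-3,10] -> hit [13/2,7] leaf, test {P8@t=13/2, P10(miss)}
    N8 x:[4,18] y:[11,14] z:[-8,-2] -> miss, prune

Visited [0, 4, 2, 6, 9, 3, 5, 11, 12, 7, 8]. Tests: 11 box, 2 leaf. Nearest: P8.

== RESULT ==
11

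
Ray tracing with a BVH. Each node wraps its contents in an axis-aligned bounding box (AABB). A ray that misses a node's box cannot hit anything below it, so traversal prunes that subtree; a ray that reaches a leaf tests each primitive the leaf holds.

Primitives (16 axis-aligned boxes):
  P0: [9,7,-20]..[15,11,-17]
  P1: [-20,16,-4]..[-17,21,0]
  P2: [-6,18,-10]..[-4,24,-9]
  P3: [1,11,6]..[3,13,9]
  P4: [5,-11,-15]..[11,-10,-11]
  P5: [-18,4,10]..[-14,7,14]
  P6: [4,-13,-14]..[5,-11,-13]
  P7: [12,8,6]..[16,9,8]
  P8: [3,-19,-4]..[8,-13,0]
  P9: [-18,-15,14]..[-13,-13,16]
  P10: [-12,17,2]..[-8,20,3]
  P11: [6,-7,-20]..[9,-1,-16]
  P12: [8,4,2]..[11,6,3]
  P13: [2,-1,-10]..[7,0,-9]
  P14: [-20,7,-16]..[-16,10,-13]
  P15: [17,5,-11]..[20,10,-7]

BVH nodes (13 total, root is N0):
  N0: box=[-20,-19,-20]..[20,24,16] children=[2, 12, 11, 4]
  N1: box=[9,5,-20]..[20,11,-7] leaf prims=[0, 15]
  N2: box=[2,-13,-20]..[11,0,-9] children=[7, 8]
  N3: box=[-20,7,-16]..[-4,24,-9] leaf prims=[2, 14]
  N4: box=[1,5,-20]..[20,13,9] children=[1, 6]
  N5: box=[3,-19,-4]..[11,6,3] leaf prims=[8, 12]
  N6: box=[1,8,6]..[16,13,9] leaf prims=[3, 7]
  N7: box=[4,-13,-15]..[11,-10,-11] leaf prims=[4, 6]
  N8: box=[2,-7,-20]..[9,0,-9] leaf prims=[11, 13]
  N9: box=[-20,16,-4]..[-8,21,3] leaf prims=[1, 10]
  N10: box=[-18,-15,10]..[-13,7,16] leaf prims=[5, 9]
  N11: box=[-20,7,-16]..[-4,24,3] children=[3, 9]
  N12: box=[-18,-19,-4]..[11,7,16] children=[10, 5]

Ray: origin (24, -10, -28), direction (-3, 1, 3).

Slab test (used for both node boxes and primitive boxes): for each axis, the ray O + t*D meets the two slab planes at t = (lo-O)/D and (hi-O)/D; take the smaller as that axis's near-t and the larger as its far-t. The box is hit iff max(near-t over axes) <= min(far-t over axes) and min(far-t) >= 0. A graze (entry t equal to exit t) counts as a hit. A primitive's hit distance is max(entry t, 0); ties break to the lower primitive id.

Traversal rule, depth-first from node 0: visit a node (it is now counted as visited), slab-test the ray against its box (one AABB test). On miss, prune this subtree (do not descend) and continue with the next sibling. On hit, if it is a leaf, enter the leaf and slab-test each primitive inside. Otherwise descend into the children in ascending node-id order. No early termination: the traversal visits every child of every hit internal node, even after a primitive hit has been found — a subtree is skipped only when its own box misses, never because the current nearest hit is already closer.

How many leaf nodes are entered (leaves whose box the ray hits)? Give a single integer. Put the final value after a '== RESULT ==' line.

Trace the traversal:
N0 x:[4/3,44/3] y:[-9,34] z:[8/3,44/3] -> hit [8/3,44/3], descend [2, 4, 11, 12]
  N2 x:[13/3,22/3] y:[-3,10] z:[8/3,19/3] -> hit [13/3,19/3], descend [7, 8]
    N7 x:[13/3,20/3] y:[-3,0] z:[13/3,17/3] -> miss, prune
    N8 x:[5,22/3] y:[3,10] z:[8/3,19/3] -> hit [5,19/3] leaf, test {P11(miss), P13(miss)}
  N4 x:[4/3,23/3] y:[15,23] z:[8/3,37/3] -> miss, prune
  N11 x:[28/3,44/3] y:[17,34] z:[4,31/3] -> miss, prune
  N12 x:[13/3,14] y:[-9,17] z:[8,44/3] -> hit [8,14], descend [5, 10]
    N5 x:[13/3,7] y:[-9,16] z:[8,31/3] -> miss, prune
    N10 x:[37/3,14] y:[-5,17] z:[38/3,44/3] -> hit [38/3,14] leaf, test {P5@t=14, P9(miss)}

Summary -> nodes [0, 2, 7, 8, 4, 11, 12, 5, 10]; box-tests=9; leaf-entries=2; first=P5

== RESULT ==
2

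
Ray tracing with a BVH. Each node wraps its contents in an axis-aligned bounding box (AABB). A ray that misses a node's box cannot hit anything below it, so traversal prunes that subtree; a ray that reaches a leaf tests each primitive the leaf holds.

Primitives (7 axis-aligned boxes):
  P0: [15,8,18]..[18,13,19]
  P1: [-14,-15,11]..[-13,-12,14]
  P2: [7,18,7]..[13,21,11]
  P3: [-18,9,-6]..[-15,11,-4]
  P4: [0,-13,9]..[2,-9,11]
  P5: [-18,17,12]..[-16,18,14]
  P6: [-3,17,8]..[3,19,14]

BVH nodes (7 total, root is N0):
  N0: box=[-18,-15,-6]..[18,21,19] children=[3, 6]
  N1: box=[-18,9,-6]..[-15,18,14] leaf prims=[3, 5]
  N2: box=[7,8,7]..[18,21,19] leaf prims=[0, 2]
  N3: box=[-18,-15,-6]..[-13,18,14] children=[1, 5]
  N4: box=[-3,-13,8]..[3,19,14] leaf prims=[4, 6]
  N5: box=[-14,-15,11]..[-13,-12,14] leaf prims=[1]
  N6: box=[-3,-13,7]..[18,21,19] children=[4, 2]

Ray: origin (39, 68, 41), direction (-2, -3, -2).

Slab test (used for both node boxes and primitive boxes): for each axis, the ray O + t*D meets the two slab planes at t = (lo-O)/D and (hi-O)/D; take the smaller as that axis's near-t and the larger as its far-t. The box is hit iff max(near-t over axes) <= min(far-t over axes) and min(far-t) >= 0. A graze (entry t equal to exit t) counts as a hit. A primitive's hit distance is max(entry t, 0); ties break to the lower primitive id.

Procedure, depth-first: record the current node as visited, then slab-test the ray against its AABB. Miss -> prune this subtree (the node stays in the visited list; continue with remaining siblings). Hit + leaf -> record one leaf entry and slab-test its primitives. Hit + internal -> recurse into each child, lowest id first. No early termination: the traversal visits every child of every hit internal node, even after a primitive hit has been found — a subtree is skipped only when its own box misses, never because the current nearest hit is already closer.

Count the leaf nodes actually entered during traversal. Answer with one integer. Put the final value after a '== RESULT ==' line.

Walk:
N0 x:[21/2,57/2] y:[47/3,83/3] z:[11,47/2] -> hit [47/3,47/2], descend [3, 6]
  N3 x:[26,57/2] y:[50/3,83/3] z:[27/2,47/2] -> miss, prune
  N6 x:[21/2,21] y:[47/3,27] z:[11,17] -> hit [47/3,17], descend [2, 4]
    N2 x:[21/2,16] y:[47/3,20] z:[11,17] -> hit [47/3,16] leaf, test {P0(miss), P2@t=47/3}
    N4 x:[18,21] y:[49/3,27] z:[27/2,33/2] -> miss, prune

Summary -> nodes [0, 3, 6, 2, 4]; box-tests=5; leaf-entries=1; first=P2

== RESULT ==
1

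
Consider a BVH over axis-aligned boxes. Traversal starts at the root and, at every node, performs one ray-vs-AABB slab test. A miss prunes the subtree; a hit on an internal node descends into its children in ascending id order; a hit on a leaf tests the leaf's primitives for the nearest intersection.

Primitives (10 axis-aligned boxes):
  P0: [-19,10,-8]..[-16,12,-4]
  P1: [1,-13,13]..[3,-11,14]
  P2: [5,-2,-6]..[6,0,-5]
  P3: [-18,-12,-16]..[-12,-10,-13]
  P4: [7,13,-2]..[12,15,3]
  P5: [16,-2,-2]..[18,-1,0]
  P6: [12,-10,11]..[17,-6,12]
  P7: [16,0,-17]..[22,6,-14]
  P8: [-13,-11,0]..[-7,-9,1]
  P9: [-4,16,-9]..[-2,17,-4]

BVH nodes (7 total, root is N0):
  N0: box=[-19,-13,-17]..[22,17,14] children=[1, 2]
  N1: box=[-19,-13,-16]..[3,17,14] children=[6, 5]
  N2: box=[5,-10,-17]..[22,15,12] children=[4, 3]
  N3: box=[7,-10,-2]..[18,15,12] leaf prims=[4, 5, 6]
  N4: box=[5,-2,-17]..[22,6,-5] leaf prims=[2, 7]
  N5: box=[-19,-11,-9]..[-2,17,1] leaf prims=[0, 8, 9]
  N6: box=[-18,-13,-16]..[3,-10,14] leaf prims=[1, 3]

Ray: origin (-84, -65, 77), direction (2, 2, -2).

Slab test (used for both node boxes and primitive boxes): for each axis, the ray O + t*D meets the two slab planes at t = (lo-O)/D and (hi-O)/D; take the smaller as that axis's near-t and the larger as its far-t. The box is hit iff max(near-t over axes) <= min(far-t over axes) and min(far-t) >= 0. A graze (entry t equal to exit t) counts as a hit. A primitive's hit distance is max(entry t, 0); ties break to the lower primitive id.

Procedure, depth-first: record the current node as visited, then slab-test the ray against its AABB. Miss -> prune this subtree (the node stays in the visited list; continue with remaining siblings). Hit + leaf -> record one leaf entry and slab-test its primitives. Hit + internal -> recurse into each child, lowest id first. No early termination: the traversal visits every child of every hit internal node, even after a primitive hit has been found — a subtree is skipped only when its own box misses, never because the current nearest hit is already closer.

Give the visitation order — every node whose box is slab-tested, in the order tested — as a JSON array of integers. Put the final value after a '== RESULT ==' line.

Traverse from the root:
N0 x:[65/2,53] y:[26,41] z:[63/2,47] -> hit [65/2,41], descend [1, 2]
  N1 x:[65/2,87/2] y:[26,41] z:[63/2,93/2] -> hit [65/2,41], descend [5, 6]
    N5 x:[65/2,41] y:[27,41] z:[38,43] -> hit [38,41] leaf, test {P0(miss), P8(miss), P9@t=81/2}
    N6 x:[33,87/2] y:[26,55/2] z:[63/2,93/2] -> miss, prune
  N2 x:[89/2,53] y:[55/2,40] z:[65/2,47] -> miss, prune

Visited [0, 1, 5, 6, 2]. Tests: 5 box, 1 leaf. Nearest: P9.

== RESULT ==
[0, 1, 5, 6, 2]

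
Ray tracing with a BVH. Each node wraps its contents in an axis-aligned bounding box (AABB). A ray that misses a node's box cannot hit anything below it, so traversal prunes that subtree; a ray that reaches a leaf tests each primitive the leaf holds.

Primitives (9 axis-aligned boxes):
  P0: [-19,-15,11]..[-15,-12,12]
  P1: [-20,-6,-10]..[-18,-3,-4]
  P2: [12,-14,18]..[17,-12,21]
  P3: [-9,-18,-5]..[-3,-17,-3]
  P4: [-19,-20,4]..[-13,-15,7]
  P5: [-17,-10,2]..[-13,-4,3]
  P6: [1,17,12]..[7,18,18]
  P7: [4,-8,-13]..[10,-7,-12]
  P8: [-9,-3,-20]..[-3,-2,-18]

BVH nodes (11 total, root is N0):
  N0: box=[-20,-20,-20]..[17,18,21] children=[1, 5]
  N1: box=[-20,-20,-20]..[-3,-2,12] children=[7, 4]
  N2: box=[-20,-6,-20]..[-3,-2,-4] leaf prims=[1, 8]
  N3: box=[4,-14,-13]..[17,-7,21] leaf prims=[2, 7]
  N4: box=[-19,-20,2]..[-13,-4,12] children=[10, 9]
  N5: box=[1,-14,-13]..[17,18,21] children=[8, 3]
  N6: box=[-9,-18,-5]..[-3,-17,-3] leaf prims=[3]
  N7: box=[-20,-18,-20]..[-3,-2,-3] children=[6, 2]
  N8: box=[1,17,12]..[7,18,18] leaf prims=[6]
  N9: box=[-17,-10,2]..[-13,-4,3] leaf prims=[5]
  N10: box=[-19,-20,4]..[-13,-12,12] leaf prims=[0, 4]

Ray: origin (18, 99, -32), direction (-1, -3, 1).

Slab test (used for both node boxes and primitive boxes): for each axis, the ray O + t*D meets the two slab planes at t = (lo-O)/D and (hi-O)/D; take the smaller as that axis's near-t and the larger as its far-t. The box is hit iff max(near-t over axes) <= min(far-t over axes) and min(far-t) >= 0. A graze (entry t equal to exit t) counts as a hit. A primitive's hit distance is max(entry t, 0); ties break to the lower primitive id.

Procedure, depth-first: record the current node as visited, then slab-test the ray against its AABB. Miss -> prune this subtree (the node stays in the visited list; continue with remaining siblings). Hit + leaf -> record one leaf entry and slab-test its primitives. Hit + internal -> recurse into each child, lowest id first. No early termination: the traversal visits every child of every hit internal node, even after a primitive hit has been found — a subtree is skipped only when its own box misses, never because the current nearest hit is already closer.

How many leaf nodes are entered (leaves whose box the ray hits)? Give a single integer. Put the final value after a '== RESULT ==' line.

Walk:
N0 x:[1,38] y:[27,119/3] z:[12,53] -> hit [27,38], descend [1, 5]
  N1 x:[21,38] y:[101/3,119/3] z:[12,44] -> hit [101/3,38], descend [4, 7]
    N4 x:[31,37] y:[103/3,119/3] z:[34,44] -> hit [103/3,37], descend [9, 10]
      N9 x:[31,35] y:[103/3,109/3] z:[34,35] -> hit [103/3,35] leaf, test {P5@t=103/3}
      N10 x:[31,37] y:[37,119/3] z:[36,44] -> hit [37,37] leaf, test {P0(miss), P4(miss)}
    N7 x:[21,38] y:[101/3,39] z:[12,29] -> miss, prune
  N5 x:[1,17] y:[27,113/3] z:[19,53] -> miss, prune

order=[0, 1, 4, 9, 10, 7, 5]  |boxes|=7  |leaves|=2  hit=P5

== RESULT ==
2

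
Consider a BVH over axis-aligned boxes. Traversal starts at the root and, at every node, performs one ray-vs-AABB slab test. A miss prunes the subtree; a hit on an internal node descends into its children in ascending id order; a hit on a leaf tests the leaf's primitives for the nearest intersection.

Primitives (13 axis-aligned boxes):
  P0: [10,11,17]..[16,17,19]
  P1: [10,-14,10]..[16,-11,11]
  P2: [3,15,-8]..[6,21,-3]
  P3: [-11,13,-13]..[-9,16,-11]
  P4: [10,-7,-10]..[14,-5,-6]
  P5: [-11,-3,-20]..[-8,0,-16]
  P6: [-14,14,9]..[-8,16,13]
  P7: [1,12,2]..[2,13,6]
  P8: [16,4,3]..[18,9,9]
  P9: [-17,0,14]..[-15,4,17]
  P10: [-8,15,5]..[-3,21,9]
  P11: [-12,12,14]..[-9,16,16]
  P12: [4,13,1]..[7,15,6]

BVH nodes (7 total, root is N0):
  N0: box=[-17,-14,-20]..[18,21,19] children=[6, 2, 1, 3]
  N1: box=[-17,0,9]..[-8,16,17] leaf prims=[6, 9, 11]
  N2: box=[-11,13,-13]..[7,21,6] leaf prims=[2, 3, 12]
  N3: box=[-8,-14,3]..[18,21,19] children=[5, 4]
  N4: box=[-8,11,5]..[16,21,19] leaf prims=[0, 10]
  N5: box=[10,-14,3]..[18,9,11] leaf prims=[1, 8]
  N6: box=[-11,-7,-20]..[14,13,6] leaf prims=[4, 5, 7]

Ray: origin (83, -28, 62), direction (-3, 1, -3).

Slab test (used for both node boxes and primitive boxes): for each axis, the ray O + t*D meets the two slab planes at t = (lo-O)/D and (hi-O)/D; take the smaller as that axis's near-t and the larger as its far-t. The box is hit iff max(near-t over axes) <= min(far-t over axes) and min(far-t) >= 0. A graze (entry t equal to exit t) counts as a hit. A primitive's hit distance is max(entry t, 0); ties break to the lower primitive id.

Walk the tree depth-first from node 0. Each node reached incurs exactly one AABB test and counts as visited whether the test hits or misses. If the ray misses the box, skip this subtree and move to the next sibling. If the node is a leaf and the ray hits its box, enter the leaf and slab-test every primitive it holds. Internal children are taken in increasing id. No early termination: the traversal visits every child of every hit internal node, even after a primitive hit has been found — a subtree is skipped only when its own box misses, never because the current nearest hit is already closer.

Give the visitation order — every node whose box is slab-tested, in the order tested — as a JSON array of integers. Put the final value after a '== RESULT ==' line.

Walk:
N0 x:[65/3,100/3] y:[14,49] z:[43/3,82/3] -> hit [65/3,82/3], descend [1, 2, 3, 6]
  N1 x:[91/3,100/3] y:[28,44] z:[15,53/3] -> miss, prune
  N2 x:[76/3,94/3] y:[41,49] z:[56/3,25] -> miss, prune
  N3 x:[65/3,91/3] y:[14,49] z:[43/3,59/3] -> miss, prune
  N6 x:[23,94/3] y:[21,41] z:[56/3,82/3] -> hit [23,82/3] leaf, test {P4@t=23, P5(miss), P7(miss)}

Visited [0, 1, 2, 3, 6]. Tests: 5 box, 1 leaf. Nearest: P4.

== RESULT ==
[0, 1, 2, 3, 6]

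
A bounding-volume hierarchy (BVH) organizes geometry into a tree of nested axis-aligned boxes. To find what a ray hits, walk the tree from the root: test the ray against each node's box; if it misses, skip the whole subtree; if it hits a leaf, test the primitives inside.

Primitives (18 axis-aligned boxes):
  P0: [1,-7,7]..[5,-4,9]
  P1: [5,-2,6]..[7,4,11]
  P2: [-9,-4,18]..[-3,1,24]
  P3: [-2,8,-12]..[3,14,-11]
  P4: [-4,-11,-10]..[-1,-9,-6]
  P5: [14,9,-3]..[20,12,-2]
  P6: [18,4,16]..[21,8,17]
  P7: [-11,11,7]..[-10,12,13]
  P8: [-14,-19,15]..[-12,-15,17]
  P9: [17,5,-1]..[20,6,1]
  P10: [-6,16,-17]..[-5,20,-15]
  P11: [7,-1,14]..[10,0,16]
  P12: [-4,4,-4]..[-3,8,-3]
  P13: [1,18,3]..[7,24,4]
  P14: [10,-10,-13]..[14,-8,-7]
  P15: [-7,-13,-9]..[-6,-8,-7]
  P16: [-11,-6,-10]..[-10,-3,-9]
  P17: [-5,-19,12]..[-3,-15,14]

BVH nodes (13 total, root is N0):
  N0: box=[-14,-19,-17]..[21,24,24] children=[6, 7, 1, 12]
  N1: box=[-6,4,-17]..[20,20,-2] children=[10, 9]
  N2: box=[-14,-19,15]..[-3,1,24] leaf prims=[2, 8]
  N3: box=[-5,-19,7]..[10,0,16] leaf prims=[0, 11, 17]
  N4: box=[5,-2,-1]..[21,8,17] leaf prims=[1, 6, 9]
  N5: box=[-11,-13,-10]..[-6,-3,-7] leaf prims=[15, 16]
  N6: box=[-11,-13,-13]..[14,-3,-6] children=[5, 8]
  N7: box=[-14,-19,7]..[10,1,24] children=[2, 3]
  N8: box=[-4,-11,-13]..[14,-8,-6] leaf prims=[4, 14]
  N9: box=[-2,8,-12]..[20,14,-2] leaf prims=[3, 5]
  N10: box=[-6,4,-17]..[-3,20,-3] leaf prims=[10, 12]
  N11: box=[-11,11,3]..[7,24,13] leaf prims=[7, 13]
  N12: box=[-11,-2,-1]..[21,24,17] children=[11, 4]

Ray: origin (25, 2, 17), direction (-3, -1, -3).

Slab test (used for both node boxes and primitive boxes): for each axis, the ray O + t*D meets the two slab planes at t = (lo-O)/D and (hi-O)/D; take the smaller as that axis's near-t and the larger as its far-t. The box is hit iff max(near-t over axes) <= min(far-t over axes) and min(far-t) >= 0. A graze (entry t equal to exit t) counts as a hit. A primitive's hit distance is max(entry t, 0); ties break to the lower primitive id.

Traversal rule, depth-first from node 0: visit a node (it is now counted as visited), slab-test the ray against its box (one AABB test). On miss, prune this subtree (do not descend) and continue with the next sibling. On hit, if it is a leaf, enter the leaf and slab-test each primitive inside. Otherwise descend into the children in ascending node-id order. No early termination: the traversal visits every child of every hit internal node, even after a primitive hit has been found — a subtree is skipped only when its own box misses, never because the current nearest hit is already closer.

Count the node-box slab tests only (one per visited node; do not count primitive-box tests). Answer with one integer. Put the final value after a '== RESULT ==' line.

Walk:
N0 x:[4/3,13] y:[-22,21] z:[-7/3,34/3] -> hit [4/3,34/3], descend [1, 6, 7, 12]
  N1 x:[5/3,31/3] y:[-18,-2] z:[19/3,34/3] -> miss, prune
  N6 x:[11/3,12] y:[5,15] z:[23/3,10] -> hit [23/3,10], descend [5, 8]
    N5 x:[31/3,12] y:[5,15] z:[8,9] -> miss, prune
    N8 x:[11/3,29/3] y:[10,13] z:[23/3,10] -> miss, prune
  N7 x:[5,13] y:[1,21] z:[-7/3,10/3] -> miss, prune
  N12 x:[4/3,12] y:[-22,4] z:[0,6] -> hit [4/3,4], descend [4, 11]
    N4 x:[4/3,20/3] y:[-6,4] z:[0,6] -> hit [4/3,4] leaf, test {P1(miss), P6(miss), P9(miss)}
    N11 x:[6,12] y:[-22,-9] z:[4/3,14/3] -> miss, prune

9 AABB tests over nodes [0, 1, 6, 5, 8, 7, 12, 4, 11]; 1 leaf entered; closest miss.

== RESULT ==
9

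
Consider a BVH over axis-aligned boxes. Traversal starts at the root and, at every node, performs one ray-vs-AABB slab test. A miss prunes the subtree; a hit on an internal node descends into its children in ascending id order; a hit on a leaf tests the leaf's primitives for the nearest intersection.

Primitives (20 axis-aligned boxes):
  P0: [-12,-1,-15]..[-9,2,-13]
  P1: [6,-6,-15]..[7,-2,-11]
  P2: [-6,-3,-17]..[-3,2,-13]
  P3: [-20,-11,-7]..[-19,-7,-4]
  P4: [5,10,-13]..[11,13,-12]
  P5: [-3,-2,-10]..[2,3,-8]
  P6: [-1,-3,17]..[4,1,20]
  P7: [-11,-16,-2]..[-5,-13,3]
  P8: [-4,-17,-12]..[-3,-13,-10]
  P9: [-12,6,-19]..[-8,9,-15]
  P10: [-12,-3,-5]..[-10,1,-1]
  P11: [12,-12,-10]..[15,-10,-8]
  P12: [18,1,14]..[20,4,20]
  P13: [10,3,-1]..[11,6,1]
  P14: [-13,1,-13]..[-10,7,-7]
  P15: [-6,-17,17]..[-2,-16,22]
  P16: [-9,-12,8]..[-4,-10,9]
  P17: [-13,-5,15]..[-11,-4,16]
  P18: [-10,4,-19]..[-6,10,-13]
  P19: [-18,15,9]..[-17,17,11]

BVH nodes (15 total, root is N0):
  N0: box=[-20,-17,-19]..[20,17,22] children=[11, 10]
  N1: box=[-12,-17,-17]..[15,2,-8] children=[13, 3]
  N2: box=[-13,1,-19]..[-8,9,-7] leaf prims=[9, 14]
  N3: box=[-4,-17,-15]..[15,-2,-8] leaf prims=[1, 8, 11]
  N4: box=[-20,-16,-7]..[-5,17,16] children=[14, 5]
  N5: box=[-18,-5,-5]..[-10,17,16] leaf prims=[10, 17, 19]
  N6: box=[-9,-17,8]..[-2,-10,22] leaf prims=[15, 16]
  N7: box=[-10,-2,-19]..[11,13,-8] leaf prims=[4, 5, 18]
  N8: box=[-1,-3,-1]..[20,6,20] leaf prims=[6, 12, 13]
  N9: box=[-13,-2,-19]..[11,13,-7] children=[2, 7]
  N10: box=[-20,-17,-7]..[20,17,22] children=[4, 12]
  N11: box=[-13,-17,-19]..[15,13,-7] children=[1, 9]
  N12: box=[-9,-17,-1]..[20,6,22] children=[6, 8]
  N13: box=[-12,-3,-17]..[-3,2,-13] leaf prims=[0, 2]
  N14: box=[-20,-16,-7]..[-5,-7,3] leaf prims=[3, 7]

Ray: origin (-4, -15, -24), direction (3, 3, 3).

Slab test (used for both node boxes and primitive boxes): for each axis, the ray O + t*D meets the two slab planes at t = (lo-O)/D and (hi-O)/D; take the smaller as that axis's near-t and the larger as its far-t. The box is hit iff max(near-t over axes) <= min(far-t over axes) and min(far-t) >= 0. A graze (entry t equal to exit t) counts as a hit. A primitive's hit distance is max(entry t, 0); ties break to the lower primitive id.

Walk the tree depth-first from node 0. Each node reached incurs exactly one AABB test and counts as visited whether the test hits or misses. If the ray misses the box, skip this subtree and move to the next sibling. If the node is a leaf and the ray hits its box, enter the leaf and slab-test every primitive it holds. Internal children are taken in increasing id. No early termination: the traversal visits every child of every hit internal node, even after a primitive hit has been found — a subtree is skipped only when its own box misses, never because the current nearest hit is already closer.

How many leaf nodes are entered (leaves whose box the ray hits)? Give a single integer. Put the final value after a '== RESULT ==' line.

Traverse from the root:
N0 x:[-16/3,8] y:[-2/3,32/3] z:[5/3,46/3] -> hit [5/3,8], descend [10, 11]
  N10 x:[-16/3,8] y:[-2/3,32/3] z:[17/3,46/3] -> hit [17/3,8], descend [4, 12]
    N4 x:[-16/3,-1/3] y:[-1/3,32/3] z:[17/3,40/3] -> miss, prune
    N12 x:[-5/3,8] y:[-2/3,7] z:[23/3,46/3] -> miss, prune
  N11 x:[-3,19/3] y:[-2/3,28/3] z:[5/3,17/3] -> hit [5/3,17/3], descend [1, 9]
    N1 x:[-8/3,19/3] y:[-2/3,17/3] z:[7/3,16/3] -> hit [7/3,16/3], descend [3, 13]
      N3 x:[0,19/3] y:[-2/3,13/3] z:[3,16/3] -> hit [3,13/3] leaf, test {P1@t=10/3, P8(miss), P11(miss)}
      N13 x:[-8/3,1/3] y:[4,17/3] z:[7/3,11/3] -> miss, prune
    N9 x:[-3,5] y:[13/3,28/3] z:[5/3,17/3] -> hit [13/3,5], descend [2, 7]
      N2 x:[-3,-4/3] y:[16/3,8] z:[5/3,17/3] -> miss, prune
      N7 x:[-2,5] y:[13/3,28/3] z:[5/3,16/3] -> hit [13/3,5] leaf, test {P4(miss), P5(miss), P18(miss)}

Visited [0, 10, 4, 12, 11, 1, 3, 13, 9, 2, 7]. Tests: 11 box, 2 leaf. Nearest: P1.

== RESULT ==
2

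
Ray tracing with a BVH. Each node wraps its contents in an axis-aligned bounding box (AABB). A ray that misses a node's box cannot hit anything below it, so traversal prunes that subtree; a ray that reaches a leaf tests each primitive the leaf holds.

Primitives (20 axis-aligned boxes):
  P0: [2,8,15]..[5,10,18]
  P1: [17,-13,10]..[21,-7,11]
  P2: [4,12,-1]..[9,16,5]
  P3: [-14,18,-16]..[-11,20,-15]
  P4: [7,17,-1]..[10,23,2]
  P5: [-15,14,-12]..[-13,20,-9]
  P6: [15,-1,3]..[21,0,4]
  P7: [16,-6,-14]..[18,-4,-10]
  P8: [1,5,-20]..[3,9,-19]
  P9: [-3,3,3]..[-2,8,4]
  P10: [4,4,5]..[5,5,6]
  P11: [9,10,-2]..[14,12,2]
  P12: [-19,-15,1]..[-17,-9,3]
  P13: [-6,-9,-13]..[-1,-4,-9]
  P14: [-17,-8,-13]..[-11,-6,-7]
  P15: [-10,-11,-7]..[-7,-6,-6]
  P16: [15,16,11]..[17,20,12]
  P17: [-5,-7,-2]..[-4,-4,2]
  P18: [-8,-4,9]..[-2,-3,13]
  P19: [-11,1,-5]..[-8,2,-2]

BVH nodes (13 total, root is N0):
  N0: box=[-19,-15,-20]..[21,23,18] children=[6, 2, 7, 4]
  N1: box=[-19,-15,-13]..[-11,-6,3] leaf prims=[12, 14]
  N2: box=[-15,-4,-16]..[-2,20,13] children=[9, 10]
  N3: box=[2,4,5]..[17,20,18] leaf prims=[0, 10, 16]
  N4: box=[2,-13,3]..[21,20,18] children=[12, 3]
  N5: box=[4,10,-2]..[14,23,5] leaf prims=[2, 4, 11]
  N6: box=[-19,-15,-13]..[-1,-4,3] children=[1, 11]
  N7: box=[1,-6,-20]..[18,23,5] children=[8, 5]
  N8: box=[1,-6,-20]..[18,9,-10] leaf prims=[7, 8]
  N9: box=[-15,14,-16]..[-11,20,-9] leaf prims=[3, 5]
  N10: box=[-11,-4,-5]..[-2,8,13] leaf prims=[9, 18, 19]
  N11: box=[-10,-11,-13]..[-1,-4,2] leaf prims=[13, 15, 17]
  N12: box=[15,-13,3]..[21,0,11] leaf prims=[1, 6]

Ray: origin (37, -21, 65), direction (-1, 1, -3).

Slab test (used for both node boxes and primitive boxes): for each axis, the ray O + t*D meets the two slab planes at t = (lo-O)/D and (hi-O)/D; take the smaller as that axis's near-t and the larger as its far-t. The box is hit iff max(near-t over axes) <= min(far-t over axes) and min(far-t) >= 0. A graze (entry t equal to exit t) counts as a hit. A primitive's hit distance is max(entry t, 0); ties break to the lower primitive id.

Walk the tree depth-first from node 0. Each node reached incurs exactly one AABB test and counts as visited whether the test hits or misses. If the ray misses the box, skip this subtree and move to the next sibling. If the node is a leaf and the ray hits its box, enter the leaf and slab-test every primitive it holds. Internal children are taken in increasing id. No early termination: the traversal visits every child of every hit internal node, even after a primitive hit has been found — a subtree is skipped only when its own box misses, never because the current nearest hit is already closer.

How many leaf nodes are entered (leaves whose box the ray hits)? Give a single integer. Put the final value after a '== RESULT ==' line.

Traverse from the root:
N0 x:[16,56] y:[6,44] z:[47/3,85/3] -> hit [16,85/3], descend [2, 4, 6, 7]
  N2 x:[39,52] y:[17,41] z:[52/3,27] -> miss, prune
  N4 x:[16,35] y:[8,41] z:[47/3,62/3] -> hit [16,62/3], descend [3, 12]
    N3 x:[20,35] y:[25,41] z:[47/3,20] -> miss, prune
    N12 x:[16,22] y:[8,21] z:[18,62/3] -> hit [18,62/3] leaf, test {P1(miss), P6@t=61/3}
  N6 x:[38,56] y:[6,17] z:[62/3,26] -> miss, prune
  N7 x:[19,36] y:[15,44] z:[20,85/3] -> hit [20,85/3], descend [5, 8]
    N5 x:[23,33] y:[31,44] z:[20,67/3] -> miss, prune
    N8 x:[19,36] y:[15,30] z:[25,85/3] -> hit [25,85/3] leaf, test {P7(miss), P8(miss)}

Visited [0, 2, 4, 3, 12, 6, 7, 5, 8]. Tests: 9 box, 2 leaf. Nearest: P6.

== RESULT ==
2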